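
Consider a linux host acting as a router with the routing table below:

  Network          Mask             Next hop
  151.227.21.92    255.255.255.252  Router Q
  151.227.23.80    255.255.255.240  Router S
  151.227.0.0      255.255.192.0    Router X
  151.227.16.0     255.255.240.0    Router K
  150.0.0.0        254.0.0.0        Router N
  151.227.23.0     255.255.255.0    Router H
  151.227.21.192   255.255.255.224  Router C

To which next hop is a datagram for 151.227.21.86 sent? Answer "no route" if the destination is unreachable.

Router K

Routes whose prefix contains 151.227.21.86:
  150.0.0.0/7 (150.0.0.0 - 151.255.255.255) -> Router N
  151.227.0.0/18 (151.227.0.0 - 151.227.63.255) -> Router X
  151.227.16.0/20 (151.227.16.0 - 151.227.31.255) -> Router K
More-specific entries that do NOT match:
  151.227.21.92/30 (151.227.21.92 - 151.227.21.95) does not contain 151.227.21.86
  151.227.23.80/28 (151.227.23.80 - 151.227.23.95) does not contain 151.227.21.86
  151.227.21.192/27 (151.227.21.192 - 151.227.21.223) does not contain 151.227.21.86
  151.227.23.0/24 (151.227.23.0 - 151.227.23.255) does not contain 151.227.21.86
Longest matching prefix is /20 -> next hop Router K.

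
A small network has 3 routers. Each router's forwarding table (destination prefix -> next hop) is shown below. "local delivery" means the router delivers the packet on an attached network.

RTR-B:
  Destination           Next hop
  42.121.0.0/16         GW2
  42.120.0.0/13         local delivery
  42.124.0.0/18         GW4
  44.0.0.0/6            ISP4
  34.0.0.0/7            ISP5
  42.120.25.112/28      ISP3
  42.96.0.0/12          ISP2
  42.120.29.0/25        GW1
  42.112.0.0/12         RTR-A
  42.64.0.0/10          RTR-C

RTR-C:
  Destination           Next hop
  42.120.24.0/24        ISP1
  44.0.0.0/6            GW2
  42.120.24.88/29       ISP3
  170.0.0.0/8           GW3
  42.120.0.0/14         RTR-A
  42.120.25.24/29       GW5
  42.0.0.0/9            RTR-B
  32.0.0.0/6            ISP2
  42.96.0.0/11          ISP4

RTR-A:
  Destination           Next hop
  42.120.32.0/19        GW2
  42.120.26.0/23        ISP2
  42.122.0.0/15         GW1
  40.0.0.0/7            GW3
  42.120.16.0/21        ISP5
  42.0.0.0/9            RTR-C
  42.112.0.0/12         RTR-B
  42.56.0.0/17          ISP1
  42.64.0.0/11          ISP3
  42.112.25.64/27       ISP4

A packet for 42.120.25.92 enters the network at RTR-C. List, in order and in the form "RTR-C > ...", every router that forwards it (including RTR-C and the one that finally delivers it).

RTR-C > RTR-A > RTR-B

At RTR-C: longest match for 42.120.25.92 is 42.120.0.0/14 -> RTR-A
At RTR-A: longest match for 42.120.25.92 is 42.112.0.0/12 -> RTR-B
At RTR-B: longest match for 42.120.25.92 is 42.120.0.0/13 -> local delivery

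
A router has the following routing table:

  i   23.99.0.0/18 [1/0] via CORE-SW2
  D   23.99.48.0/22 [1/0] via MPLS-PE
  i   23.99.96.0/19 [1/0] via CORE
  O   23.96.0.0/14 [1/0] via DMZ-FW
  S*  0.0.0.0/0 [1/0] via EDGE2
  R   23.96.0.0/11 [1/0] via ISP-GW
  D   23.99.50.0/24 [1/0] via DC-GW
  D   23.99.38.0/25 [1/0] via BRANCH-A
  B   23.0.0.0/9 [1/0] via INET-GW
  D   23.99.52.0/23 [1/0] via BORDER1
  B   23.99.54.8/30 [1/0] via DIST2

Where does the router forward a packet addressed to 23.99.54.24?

CORE-SW2

Routes whose prefix contains 23.99.54.24:
  0.0.0.0/0 (default, matches everything) -> EDGE2
  23.0.0.0/9 (23.0.0.0 - 23.127.255.255) -> INET-GW
  23.96.0.0/11 (23.96.0.0 - 23.127.255.255) -> ISP-GW
  23.96.0.0/14 (23.96.0.0 - 23.99.255.255) -> DMZ-FW
  23.99.0.0/18 (23.99.0.0 - 23.99.63.255) -> CORE-SW2
More-specific entries that do NOT match:
  23.99.54.8/30 (23.99.54.8 - 23.99.54.11) does not contain 23.99.54.24
  23.99.38.0/25 (23.99.38.0 - 23.99.38.127) does not contain 23.99.54.24
  23.99.50.0/24 (23.99.50.0 - 23.99.50.255) does not contain 23.99.54.24
  23.99.52.0/23 (23.99.52.0 - 23.99.53.255) does not contain 23.99.54.24
  23.99.48.0/22 (23.99.48.0 - 23.99.51.255) does not contain 23.99.54.24
  23.99.96.0/19 (23.99.96.0 - 23.99.127.255) does not contain 23.99.54.24
Longest matching prefix is /18 -> next hop CORE-SW2.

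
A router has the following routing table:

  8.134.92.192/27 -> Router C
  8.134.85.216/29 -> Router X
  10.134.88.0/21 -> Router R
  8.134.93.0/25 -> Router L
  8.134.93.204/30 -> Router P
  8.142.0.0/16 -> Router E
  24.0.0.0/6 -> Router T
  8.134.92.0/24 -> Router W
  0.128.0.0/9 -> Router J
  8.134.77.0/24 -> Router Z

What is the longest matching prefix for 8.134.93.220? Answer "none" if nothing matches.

none

8.134.93.220 is outside every listed prefix and there is no default route.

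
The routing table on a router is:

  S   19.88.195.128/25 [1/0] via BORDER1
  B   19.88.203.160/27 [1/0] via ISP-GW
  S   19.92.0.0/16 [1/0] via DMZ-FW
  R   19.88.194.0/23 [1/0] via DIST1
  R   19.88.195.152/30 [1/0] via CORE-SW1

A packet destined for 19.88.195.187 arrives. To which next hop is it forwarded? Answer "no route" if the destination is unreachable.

Routes whose prefix contains 19.88.195.187:
  19.88.194.0/23 (19.88.194.0 - 19.88.195.255) -> DIST1
  19.88.195.128/25 (19.88.195.128 - 19.88.195.255) -> BORDER1
More-specific entries that do NOT match:
  19.88.195.152/30 (19.88.195.152 - 19.88.195.155) does not contain 19.88.195.187
  19.88.203.160/27 (19.88.203.160 - 19.88.203.191) does not contain 19.88.195.187
Longest matching prefix is /25 -> next hop BORDER1.

BORDER1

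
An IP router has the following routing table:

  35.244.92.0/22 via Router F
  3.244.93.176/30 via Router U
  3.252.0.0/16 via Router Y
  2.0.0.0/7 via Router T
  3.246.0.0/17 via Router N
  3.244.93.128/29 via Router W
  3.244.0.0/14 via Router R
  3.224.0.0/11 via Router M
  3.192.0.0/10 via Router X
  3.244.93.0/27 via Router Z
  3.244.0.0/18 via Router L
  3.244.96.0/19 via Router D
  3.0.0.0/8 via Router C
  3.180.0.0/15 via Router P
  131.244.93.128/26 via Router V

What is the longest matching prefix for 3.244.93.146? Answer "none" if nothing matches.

Entries matching 3.244.93.146:
  2.0.0.0/7 (2.0.0.0 - 3.255.255.255)
  3.0.0.0/8 (3.0.0.0 - 3.255.255.255)
  3.192.0.0/10 (3.192.0.0 - 3.255.255.255)
  3.224.0.0/11 (3.224.0.0 - 3.255.255.255)
  3.244.0.0/14 (3.244.0.0 - 3.247.255.255)
Most specific is 3.244.0.0/14.

3.244.0.0/14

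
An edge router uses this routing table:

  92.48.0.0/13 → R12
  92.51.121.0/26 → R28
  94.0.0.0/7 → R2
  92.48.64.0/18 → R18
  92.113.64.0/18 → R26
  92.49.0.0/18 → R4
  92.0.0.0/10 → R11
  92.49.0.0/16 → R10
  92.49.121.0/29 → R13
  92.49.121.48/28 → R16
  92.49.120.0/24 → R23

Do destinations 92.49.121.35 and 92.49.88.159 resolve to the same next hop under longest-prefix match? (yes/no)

yes

92.49.121.35: longest match 92.49.0.0/16 -> R10
92.49.88.159: longest match 92.49.0.0/16 -> R10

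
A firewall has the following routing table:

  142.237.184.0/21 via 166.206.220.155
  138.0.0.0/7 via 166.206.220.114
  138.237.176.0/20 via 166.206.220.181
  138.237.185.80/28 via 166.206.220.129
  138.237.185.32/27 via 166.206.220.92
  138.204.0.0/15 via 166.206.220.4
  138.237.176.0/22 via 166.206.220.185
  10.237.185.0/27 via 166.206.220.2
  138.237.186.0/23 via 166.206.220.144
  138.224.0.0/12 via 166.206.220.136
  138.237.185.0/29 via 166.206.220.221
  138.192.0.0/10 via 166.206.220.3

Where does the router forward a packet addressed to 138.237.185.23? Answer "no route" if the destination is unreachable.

166.206.220.181

Routes whose prefix contains 138.237.185.23:
  138.0.0.0/7 (138.0.0.0 - 139.255.255.255) -> 166.206.220.114
  138.192.0.0/10 (138.192.0.0 - 138.255.255.255) -> 166.206.220.3
  138.224.0.0/12 (138.224.0.0 - 138.239.255.255) -> 166.206.220.136
  138.237.176.0/20 (138.237.176.0 - 138.237.191.255) -> 166.206.220.181
More-specific entries that do NOT match:
  138.237.185.0/29 (138.237.185.0 - 138.237.185.7) does not contain 138.237.185.23
  138.237.185.80/28 (138.237.185.80 - 138.237.185.95) does not contain 138.237.185.23
  138.237.185.32/27 (138.237.185.32 - 138.237.185.63) does not contain 138.237.185.23
  10.237.185.0/27 (10.237.185.0 - 10.237.185.31) does not contain 138.237.185.23
  138.237.186.0/23 (138.237.186.0 - 138.237.187.255) does not contain 138.237.185.23
  138.237.176.0/22 (138.237.176.0 - 138.237.179.255) does not contain 138.237.185.23
  142.237.184.0/21 (142.237.184.0 - 142.237.191.255) does not contain 138.237.185.23
Longest matching prefix is /20 -> next hop 166.206.220.181.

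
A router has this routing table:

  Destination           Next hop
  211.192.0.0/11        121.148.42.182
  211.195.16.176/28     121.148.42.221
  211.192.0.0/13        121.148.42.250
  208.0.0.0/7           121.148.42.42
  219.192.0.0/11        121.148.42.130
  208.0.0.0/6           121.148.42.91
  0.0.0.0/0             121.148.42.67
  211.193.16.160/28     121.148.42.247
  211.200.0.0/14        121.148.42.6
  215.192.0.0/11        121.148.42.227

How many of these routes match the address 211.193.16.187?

4

Prefixes containing 211.193.16.187:
  0.0.0.0/0 (default, matches everything)
  208.0.0.0/6 (208.0.0.0 - 211.255.255.255)
  211.192.0.0/11 (211.192.0.0 - 211.223.255.255)
  211.192.0.0/13 (211.192.0.0 - 211.199.255.255)
Total matching entries: 4.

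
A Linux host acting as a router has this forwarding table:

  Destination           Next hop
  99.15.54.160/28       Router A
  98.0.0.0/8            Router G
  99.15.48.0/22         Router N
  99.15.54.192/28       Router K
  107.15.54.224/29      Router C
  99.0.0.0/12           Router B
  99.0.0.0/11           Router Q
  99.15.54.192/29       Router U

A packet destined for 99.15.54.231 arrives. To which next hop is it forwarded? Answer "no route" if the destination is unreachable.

Router B

Routes whose prefix contains 99.15.54.231:
  99.0.0.0/11 (99.0.0.0 - 99.31.255.255) -> Router Q
  99.0.0.0/12 (99.0.0.0 - 99.15.255.255) -> Router B
More-specific entries that do NOT match:
  107.15.54.224/29 (107.15.54.224 - 107.15.54.231) does not contain 99.15.54.231
  99.15.54.192/29 (99.15.54.192 - 99.15.54.199) does not contain 99.15.54.231
  99.15.54.160/28 (99.15.54.160 - 99.15.54.175) does not contain 99.15.54.231
  99.15.54.192/28 (99.15.54.192 - 99.15.54.207) does not contain 99.15.54.231
  99.15.48.0/22 (99.15.48.0 - 99.15.51.255) does not contain 99.15.54.231
Longest matching prefix is /12 -> next hop Router B.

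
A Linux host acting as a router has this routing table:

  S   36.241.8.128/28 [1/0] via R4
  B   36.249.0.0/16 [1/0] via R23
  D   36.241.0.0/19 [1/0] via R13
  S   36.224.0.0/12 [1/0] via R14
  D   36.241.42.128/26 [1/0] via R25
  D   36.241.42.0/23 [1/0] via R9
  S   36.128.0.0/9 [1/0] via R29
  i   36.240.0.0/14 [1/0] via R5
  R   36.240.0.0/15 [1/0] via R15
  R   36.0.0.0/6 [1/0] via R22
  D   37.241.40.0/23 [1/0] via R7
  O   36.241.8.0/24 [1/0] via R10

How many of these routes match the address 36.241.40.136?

4

Prefixes containing 36.241.40.136:
  36.0.0.0/6 (36.0.0.0 - 39.255.255.255)
  36.128.0.0/9 (36.128.0.0 - 36.255.255.255)
  36.240.0.0/14 (36.240.0.0 - 36.243.255.255)
  36.240.0.0/15 (36.240.0.0 - 36.241.255.255)
Total matching entries: 4.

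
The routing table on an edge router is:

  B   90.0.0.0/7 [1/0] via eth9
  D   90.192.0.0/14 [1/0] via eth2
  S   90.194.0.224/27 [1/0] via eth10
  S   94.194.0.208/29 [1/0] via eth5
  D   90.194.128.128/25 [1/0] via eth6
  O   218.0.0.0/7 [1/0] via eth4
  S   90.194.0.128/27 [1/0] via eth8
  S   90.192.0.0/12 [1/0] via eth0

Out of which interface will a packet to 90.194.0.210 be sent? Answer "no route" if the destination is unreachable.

eth2

Routes whose prefix contains 90.194.0.210:
  90.0.0.0/7 (90.0.0.0 - 91.255.255.255) -> eth9
  90.192.0.0/12 (90.192.0.0 - 90.207.255.255) -> eth0
  90.192.0.0/14 (90.192.0.0 - 90.195.255.255) -> eth2
More-specific entries that do NOT match:
  94.194.0.208/29 (94.194.0.208 - 94.194.0.215) does not contain 90.194.0.210
  90.194.0.224/27 (90.194.0.224 - 90.194.0.255) does not contain 90.194.0.210
  90.194.0.128/27 (90.194.0.128 - 90.194.0.159) does not contain 90.194.0.210
  90.194.128.128/25 (90.194.128.128 - 90.194.128.255) does not contain 90.194.0.210
Longest matching prefix is /14 -> interface eth2.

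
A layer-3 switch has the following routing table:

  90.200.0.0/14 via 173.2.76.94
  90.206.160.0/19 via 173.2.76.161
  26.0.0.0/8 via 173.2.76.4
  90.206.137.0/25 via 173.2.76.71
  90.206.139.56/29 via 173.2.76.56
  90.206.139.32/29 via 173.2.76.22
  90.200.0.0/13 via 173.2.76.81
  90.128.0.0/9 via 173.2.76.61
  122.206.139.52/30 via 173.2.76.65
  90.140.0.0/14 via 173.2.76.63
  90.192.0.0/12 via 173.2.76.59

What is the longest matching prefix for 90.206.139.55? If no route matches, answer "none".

Entries matching 90.206.139.55:
  90.128.0.0/9 (90.128.0.0 - 90.255.255.255)
  90.192.0.0/12 (90.192.0.0 - 90.207.255.255)
  90.200.0.0/13 (90.200.0.0 - 90.207.255.255)
Most specific is 90.200.0.0/13.

90.200.0.0/13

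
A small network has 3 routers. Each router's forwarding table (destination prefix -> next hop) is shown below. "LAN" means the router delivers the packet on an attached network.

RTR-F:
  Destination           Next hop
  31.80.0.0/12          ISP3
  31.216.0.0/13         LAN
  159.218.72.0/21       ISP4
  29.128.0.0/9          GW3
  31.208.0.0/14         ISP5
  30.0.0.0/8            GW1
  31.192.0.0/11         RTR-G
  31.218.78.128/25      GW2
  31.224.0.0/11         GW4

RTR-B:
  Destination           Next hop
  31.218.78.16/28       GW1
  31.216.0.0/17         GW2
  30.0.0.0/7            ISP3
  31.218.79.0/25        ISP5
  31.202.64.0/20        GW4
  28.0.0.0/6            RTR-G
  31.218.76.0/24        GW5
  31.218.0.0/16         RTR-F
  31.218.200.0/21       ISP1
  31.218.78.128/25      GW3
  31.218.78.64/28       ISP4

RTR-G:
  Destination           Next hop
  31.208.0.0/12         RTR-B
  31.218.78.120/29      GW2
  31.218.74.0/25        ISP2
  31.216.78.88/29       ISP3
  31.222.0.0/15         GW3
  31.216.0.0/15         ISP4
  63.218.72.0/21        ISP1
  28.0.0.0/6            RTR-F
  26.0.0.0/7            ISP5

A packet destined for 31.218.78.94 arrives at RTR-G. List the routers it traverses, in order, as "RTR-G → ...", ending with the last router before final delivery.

At RTR-G: longest match for 31.218.78.94 is 31.208.0.0/12 -> RTR-B
At RTR-B: longest match for 31.218.78.94 is 31.218.0.0/16 -> RTR-F
At RTR-F: longest match for 31.218.78.94 is 31.216.0.0/13 -> LAN

RTR-G → RTR-B → RTR-F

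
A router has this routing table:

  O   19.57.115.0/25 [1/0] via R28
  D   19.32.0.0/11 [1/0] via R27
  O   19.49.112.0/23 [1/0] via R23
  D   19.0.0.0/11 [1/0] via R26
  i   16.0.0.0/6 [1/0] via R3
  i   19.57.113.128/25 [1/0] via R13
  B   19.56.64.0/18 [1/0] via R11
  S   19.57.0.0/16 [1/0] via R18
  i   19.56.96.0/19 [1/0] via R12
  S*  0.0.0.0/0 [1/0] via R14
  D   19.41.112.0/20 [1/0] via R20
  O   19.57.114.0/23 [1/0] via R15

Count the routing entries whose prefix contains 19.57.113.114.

Prefixes containing 19.57.113.114:
  0.0.0.0/0 (default, matches everything)
  16.0.0.0/6 (16.0.0.0 - 19.255.255.255)
  19.32.0.0/11 (19.32.0.0 - 19.63.255.255)
  19.57.0.0/16 (19.57.0.0 - 19.57.255.255)
Total matching entries: 4.

4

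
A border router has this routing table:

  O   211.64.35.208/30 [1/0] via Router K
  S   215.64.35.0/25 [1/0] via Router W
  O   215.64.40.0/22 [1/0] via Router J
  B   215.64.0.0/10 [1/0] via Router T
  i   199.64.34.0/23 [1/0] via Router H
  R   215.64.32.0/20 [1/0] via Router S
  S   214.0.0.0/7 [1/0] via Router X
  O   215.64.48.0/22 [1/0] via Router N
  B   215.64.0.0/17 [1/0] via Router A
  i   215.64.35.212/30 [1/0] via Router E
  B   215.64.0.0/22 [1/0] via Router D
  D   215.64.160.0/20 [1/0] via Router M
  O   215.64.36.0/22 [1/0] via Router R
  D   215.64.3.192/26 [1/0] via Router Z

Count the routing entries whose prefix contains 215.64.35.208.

4

Prefixes containing 215.64.35.208:
  214.0.0.0/7 (214.0.0.0 - 215.255.255.255)
  215.64.0.0/10 (215.64.0.0 - 215.127.255.255)
  215.64.0.0/17 (215.64.0.0 - 215.64.127.255)
  215.64.32.0/20 (215.64.32.0 - 215.64.47.255)
Total matching entries: 4.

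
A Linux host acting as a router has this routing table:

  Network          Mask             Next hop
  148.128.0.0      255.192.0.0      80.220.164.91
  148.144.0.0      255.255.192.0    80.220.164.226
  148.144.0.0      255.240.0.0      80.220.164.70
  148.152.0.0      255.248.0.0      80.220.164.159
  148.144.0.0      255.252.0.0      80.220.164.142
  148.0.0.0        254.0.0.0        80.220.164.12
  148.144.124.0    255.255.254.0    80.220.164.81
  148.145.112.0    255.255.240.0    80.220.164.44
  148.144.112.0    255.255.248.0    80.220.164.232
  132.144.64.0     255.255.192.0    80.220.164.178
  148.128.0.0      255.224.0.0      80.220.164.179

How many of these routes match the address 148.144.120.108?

5

Prefixes containing 148.144.120.108:
  148.0.0.0/7 (148.0.0.0 - 149.255.255.255)
  148.128.0.0/10 (148.128.0.0 - 148.191.255.255)
  148.128.0.0/11 (148.128.0.0 - 148.159.255.255)
  148.144.0.0/12 (148.144.0.0 - 148.159.255.255)
  148.144.0.0/14 (148.144.0.0 - 148.147.255.255)
Total matching entries: 5.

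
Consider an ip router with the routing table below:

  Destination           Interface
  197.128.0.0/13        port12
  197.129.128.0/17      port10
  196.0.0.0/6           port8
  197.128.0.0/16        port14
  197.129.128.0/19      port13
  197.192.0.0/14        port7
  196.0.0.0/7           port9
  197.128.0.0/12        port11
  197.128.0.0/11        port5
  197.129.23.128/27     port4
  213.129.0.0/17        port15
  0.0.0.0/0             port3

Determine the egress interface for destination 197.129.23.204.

port12

Routes whose prefix contains 197.129.23.204:
  0.0.0.0/0 (default, matches everything) -> port3
  196.0.0.0/6 (196.0.0.0 - 199.255.255.255) -> port8
  196.0.0.0/7 (196.0.0.0 - 197.255.255.255) -> port9
  197.128.0.0/11 (197.128.0.0 - 197.159.255.255) -> port5
  197.128.0.0/12 (197.128.0.0 - 197.143.255.255) -> port11
  197.128.0.0/13 (197.128.0.0 - 197.135.255.255) -> port12
More-specific entries that do NOT match:
  197.129.23.128/27 (197.129.23.128 - 197.129.23.159) does not contain 197.129.23.204
  197.129.128.0/19 (197.129.128.0 - 197.129.159.255) does not contain 197.129.23.204
  197.129.128.0/17 (197.129.128.0 - 197.129.255.255) does not contain 197.129.23.204
  213.129.0.0/17 (213.129.0.0 - 213.129.127.255) does not contain 197.129.23.204
  197.128.0.0/16 (197.128.0.0 - 197.128.255.255) does not contain 197.129.23.204
  197.192.0.0/14 (197.192.0.0 - 197.195.255.255) does not contain 197.129.23.204
Longest matching prefix is /13 -> interface port12.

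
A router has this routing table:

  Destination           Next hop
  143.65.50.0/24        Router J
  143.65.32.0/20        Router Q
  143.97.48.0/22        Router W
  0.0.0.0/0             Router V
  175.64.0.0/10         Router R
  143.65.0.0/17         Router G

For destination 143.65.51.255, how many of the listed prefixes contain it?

2

Prefixes containing 143.65.51.255:
  0.0.0.0/0 (default, matches everything)
  143.65.0.0/17 (143.65.0.0 - 143.65.127.255)
Total matching entries: 2.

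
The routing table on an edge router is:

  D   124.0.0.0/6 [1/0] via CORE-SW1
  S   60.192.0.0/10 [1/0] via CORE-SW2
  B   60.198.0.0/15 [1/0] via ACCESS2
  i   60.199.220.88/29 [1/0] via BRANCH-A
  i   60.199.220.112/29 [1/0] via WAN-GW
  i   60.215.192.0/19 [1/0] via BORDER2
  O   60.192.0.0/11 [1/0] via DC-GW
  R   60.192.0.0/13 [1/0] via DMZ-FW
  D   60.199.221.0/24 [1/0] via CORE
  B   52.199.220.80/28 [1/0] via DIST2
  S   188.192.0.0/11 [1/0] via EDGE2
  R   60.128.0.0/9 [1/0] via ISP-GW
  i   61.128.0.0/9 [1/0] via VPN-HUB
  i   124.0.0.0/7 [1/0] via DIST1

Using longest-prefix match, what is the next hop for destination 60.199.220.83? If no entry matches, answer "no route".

Routes whose prefix contains 60.199.220.83:
  60.128.0.0/9 (60.128.0.0 - 60.255.255.255) -> ISP-GW
  60.192.0.0/10 (60.192.0.0 - 60.255.255.255) -> CORE-SW2
  60.192.0.0/11 (60.192.0.0 - 60.223.255.255) -> DC-GW
  60.192.0.0/13 (60.192.0.0 - 60.199.255.255) -> DMZ-FW
  60.198.0.0/15 (60.198.0.0 - 60.199.255.255) -> ACCESS2
More-specific entries that do NOT match:
  60.199.220.88/29 (60.199.220.88 - 60.199.220.95) does not contain 60.199.220.83
  60.199.220.112/29 (60.199.220.112 - 60.199.220.119) does not contain 60.199.220.83
  52.199.220.80/28 (52.199.220.80 - 52.199.220.95) does not contain 60.199.220.83
  60.199.221.0/24 (60.199.221.0 - 60.199.221.255) does not contain 60.199.220.83
  60.215.192.0/19 (60.215.192.0 - 60.215.223.255) does not contain 60.199.220.83
Longest matching prefix is /15 -> next hop ACCESS2.

ACCESS2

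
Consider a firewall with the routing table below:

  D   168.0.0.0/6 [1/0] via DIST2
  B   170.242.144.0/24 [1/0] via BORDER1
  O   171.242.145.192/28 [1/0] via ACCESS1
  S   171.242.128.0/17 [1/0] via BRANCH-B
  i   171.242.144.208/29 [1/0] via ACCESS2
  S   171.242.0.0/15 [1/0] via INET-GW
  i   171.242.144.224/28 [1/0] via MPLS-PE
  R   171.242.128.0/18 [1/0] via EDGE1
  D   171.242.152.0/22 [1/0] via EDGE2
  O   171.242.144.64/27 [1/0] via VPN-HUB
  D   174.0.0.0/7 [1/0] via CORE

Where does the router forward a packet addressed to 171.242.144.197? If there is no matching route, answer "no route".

Routes whose prefix contains 171.242.144.197:
  168.0.0.0/6 (168.0.0.0 - 171.255.255.255) -> DIST2
  171.242.0.0/15 (171.242.0.0 - 171.243.255.255) -> INET-GW
  171.242.128.0/17 (171.242.128.0 - 171.242.255.255) -> BRANCH-B
  171.242.128.0/18 (171.242.128.0 - 171.242.191.255) -> EDGE1
More-specific entries that do NOT match:
  171.242.144.208/29 (171.242.144.208 - 171.242.144.215) does not contain 171.242.144.197
  171.242.145.192/28 (171.242.145.192 - 171.242.145.207) does not contain 171.242.144.197
  171.242.144.224/28 (171.242.144.224 - 171.242.144.239) does not contain 171.242.144.197
  171.242.144.64/27 (171.242.144.64 - 171.242.144.95) does not contain 171.242.144.197
  170.242.144.0/24 (170.242.144.0 - 170.242.144.255) does not contain 171.242.144.197
  171.242.152.0/22 (171.242.152.0 - 171.242.155.255) does not contain 171.242.144.197
Longest matching prefix is /18 -> next hop EDGE1.

EDGE1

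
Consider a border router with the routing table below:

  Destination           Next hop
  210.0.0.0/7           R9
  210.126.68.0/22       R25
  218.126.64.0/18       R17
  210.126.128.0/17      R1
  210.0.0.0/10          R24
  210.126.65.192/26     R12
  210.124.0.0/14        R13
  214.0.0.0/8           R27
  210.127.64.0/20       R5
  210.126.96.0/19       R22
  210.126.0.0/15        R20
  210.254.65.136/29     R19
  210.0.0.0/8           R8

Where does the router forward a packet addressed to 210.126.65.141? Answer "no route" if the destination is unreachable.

Routes whose prefix contains 210.126.65.141:
  210.0.0.0/7 (210.0.0.0 - 211.255.255.255) -> R9
  210.0.0.0/8 (210.0.0.0 - 210.255.255.255) -> R8
  210.124.0.0/14 (210.124.0.0 - 210.127.255.255) -> R13
  210.126.0.0/15 (210.126.0.0 - 210.127.255.255) -> R20
More-specific entries that do NOT match:
  210.254.65.136/29 (210.254.65.136 - 210.254.65.143) does not contain 210.126.65.141
  210.126.65.192/26 (210.126.65.192 - 210.126.65.255) does not contain 210.126.65.141
  210.126.68.0/22 (210.126.68.0 - 210.126.71.255) does not contain 210.126.65.141
  210.127.64.0/20 (210.127.64.0 - 210.127.79.255) does not contain 210.126.65.141
  210.126.96.0/19 (210.126.96.0 - 210.126.127.255) does not contain 210.126.65.141
  218.126.64.0/18 (218.126.64.0 - 218.126.127.255) does not contain 210.126.65.141
  210.126.128.0/17 (210.126.128.0 - 210.126.255.255) does not contain 210.126.65.141
Longest matching prefix is /15 -> next hop R20.

R20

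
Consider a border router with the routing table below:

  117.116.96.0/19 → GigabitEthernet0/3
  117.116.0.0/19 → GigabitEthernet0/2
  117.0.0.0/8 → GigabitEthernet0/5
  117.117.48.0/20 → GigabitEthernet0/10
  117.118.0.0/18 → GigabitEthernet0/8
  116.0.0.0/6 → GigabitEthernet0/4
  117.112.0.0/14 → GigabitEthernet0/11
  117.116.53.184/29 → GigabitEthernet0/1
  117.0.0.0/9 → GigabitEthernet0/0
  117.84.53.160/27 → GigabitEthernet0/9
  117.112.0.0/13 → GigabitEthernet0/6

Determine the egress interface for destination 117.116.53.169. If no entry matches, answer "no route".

Routes whose prefix contains 117.116.53.169:
  116.0.0.0/6 (116.0.0.0 - 119.255.255.255) -> GigabitEthernet0/4
  117.0.0.0/8 (117.0.0.0 - 117.255.255.255) -> GigabitEthernet0/5
  117.0.0.0/9 (117.0.0.0 - 117.127.255.255) -> GigabitEthernet0/0
  117.112.0.0/13 (117.112.0.0 - 117.119.255.255) -> GigabitEthernet0/6
More-specific entries that do NOT match:
  117.116.53.184/29 (117.116.53.184 - 117.116.53.191) does not contain 117.116.53.169
  117.84.53.160/27 (117.84.53.160 - 117.84.53.191) does not contain 117.116.53.169
  117.117.48.0/20 (117.117.48.0 - 117.117.63.255) does not contain 117.116.53.169
  117.116.96.0/19 (117.116.96.0 - 117.116.127.255) does not contain 117.116.53.169
  117.116.0.0/19 (117.116.0.0 - 117.116.31.255) does not contain 117.116.53.169
  117.118.0.0/18 (117.118.0.0 - 117.118.63.255) does not contain 117.116.53.169
  117.112.0.0/14 (117.112.0.0 - 117.115.255.255) does not contain 117.116.53.169
Longest matching prefix is /13 -> interface GigabitEthernet0/6.

GigabitEthernet0/6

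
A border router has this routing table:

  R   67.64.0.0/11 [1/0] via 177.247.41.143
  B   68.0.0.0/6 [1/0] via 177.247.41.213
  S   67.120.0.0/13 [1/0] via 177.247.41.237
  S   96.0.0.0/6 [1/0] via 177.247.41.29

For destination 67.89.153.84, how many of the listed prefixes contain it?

1

Prefixes containing 67.89.153.84:
  67.64.0.0/11 (67.64.0.0 - 67.95.255.255)
Total matching entries: 1.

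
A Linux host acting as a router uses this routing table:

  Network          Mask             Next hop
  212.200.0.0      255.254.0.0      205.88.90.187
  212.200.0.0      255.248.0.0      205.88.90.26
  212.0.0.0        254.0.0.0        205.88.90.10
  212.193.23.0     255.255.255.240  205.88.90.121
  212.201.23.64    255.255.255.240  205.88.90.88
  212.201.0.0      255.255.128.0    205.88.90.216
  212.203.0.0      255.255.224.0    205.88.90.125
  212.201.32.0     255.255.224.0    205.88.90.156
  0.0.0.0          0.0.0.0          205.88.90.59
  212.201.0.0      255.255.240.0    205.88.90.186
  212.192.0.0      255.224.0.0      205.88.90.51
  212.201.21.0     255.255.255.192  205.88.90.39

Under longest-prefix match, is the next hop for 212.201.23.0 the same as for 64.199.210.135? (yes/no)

no

212.201.23.0: longest match 212.201.0.0/17 -> 205.88.90.216
64.199.210.135: longest match 0.0.0.0/0 -> 205.88.90.59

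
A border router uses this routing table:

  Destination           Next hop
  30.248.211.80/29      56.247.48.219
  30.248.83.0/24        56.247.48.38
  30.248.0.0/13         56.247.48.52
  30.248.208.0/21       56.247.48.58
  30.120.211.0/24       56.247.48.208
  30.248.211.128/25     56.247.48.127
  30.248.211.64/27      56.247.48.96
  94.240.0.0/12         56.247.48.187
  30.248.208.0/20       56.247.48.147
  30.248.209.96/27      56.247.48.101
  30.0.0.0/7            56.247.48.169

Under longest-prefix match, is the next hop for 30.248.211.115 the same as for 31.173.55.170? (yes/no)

30.248.211.115: longest match 30.248.208.0/21 -> 56.247.48.58
31.173.55.170: longest match 30.0.0.0/7 -> 56.247.48.169

no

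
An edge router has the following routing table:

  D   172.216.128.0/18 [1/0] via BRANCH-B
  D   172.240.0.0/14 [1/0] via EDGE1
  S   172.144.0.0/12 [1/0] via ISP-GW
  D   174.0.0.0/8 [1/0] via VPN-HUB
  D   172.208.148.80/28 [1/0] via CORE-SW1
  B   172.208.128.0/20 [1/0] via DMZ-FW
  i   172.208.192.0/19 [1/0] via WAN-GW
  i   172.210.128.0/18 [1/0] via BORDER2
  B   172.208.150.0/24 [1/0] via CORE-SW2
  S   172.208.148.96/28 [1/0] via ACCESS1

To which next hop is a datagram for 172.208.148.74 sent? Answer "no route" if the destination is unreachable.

No entry's prefix contains 172.208.148.74; there is no default route.

no route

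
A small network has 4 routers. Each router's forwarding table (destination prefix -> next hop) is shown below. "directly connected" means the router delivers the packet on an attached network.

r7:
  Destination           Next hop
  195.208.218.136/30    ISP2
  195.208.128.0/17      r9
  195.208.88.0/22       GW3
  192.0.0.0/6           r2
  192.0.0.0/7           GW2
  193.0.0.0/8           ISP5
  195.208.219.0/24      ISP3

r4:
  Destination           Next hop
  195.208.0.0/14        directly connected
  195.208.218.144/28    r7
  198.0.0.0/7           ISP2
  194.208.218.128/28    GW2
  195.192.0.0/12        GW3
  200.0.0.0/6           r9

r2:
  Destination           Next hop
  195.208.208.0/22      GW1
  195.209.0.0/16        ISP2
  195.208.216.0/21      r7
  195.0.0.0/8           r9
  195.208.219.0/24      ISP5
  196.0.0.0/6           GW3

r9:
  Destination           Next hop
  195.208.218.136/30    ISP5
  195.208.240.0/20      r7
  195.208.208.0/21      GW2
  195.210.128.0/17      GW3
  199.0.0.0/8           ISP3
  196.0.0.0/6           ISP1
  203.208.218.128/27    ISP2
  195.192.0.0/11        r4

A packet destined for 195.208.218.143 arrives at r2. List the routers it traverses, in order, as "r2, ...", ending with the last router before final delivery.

At r2: longest match for 195.208.218.143 is 195.208.216.0/21 -> r7
At r7: longest match for 195.208.218.143 is 195.208.128.0/17 -> r9
At r9: longest match for 195.208.218.143 is 195.192.0.0/11 -> r4
At r4: longest match for 195.208.218.143 is 195.208.0.0/14 -> directly connected

r2, r7, r9, r4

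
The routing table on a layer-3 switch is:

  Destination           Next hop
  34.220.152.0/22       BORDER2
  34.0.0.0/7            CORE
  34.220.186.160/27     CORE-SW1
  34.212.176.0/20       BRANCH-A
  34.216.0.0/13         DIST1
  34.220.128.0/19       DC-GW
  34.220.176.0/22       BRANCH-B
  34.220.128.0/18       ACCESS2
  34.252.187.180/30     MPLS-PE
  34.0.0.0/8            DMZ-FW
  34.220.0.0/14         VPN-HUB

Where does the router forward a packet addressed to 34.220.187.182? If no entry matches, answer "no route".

ACCESS2

Routes whose prefix contains 34.220.187.182:
  34.0.0.0/7 (34.0.0.0 - 35.255.255.255) -> CORE
  34.0.0.0/8 (34.0.0.0 - 34.255.255.255) -> DMZ-FW
  34.216.0.0/13 (34.216.0.0 - 34.223.255.255) -> DIST1
  34.220.0.0/14 (34.220.0.0 - 34.223.255.255) -> VPN-HUB
  34.220.128.0/18 (34.220.128.0 - 34.220.191.255) -> ACCESS2
More-specific entries that do NOT match:
  34.252.187.180/30 (34.252.187.180 - 34.252.187.183) does not contain 34.220.187.182
  34.220.186.160/27 (34.220.186.160 - 34.220.186.191) does not contain 34.220.187.182
  34.220.152.0/22 (34.220.152.0 - 34.220.155.255) does not contain 34.220.187.182
  34.220.176.0/22 (34.220.176.0 - 34.220.179.255) does not contain 34.220.187.182
  34.212.176.0/20 (34.212.176.0 - 34.212.191.255) does not contain 34.220.187.182
  34.220.128.0/19 (34.220.128.0 - 34.220.159.255) does not contain 34.220.187.182
Longest matching prefix is /18 -> next hop ACCESS2.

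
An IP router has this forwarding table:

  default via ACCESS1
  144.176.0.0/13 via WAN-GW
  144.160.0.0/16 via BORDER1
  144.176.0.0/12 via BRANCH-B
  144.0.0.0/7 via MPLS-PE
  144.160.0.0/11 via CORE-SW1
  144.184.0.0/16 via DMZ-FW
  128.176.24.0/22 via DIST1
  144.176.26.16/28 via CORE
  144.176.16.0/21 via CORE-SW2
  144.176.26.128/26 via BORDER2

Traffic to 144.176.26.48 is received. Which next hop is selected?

Routes whose prefix contains 144.176.26.48:
  0.0.0.0/0 (default, matches everything) -> ACCESS1
  144.0.0.0/7 (144.0.0.0 - 145.255.255.255) -> MPLS-PE
  144.160.0.0/11 (144.160.0.0 - 144.191.255.255) -> CORE-SW1
  144.176.0.0/12 (144.176.0.0 - 144.191.255.255) -> BRANCH-B
  144.176.0.0/13 (144.176.0.0 - 144.183.255.255) -> WAN-GW
More-specific entries that do NOT match:
  144.176.26.16/28 (144.176.26.16 - 144.176.26.31) does not contain 144.176.26.48
  144.176.26.128/26 (144.176.26.128 - 144.176.26.191) does not contain 144.176.26.48
  128.176.24.0/22 (128.176.24.0 - 128.176.27.255) does not contain 144.176.26.48
  144.176.16.0/21 (144.176.16.0 - 144.176.23.255) does not contain 144.176.26.48
  144.160.0.0/16 (144.160.0.0 - 144.160.255.255) does not contain 144.176.26.48
  144.184.0.0/16 (144.184.0.0 - 144.184.255.255) does not contain 144.176.26.48
Longest matching prefix is /13 -> next hop WAN-GW.

WAN-GW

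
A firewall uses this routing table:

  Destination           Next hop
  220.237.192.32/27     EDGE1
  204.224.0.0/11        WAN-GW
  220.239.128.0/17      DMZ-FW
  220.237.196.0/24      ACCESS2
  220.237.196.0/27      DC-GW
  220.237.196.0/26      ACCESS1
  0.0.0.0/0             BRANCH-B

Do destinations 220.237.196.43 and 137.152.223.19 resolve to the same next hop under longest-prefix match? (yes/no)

no

220.237.196.43: longest match 220.237.196.0/26 -> ACCESS1
137.152.223.19: longest match 0.0.0.0/0 -> BRANCH-B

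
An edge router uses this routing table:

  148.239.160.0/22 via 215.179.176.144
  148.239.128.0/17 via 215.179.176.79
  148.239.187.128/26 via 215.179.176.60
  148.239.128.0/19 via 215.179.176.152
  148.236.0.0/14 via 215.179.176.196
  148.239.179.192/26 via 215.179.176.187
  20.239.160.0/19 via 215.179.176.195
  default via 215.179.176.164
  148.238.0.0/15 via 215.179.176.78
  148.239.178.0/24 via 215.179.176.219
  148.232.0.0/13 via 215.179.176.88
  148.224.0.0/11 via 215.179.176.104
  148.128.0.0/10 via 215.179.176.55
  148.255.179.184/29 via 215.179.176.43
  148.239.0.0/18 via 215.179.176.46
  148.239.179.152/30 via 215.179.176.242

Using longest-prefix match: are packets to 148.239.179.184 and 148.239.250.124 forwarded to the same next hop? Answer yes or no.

148.239.179.184: longest match 148.239.128.0/17 -> 215.179.176.79
148.239.250.124: longest match 148.239.128.0/17 -> 215.179.176.79

yes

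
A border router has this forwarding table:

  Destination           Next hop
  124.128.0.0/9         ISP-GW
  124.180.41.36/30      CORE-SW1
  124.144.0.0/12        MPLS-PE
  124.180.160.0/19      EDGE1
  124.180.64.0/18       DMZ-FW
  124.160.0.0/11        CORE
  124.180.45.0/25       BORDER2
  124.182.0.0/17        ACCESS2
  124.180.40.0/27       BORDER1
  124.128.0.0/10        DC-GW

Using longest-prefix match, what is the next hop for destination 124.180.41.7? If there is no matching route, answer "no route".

CORE

Routes whose prefix contains 124.180.41.7:
  124.128.0.0/9 (124.128.0.0 - 124.255.255.255) -> ISP-GW
  124.128.0.0/10 (124.128.0.0 - 124.191.255.255) -> DC-GW
  124.160.0.0/11 (124.160.0.0 - 124.191.255.255) -> CORE
More-specific entries that do NOT match:
  124.180.41.36/30 (124.180.41.36 - 124.180.41.39) does not contain 124.180.41.7
  124.180.40.0/27 (124.180.40.0 - 124.180.40.31) does not contain 124.180.41.7
  124.180.45.0/25 (124.180.45.0 - 124.180.45.127) does not contain 124.180.41.7
  124.180.160.0/19 (124.180.160.0 - 124.180.191.255) does not contain 124.180.41.7
  124.180.64.0/18 (124.180.64.0 - 124.180.127.255) does not contain 124.180.41.7
  124.182.0.0/17 (124.182.0.0 - 124.182.127.255) does not contain 124.180.41.7
  124.144.0.0/12 (124.144.0.0 - 124.159.255.255) does not contain 124.180.41.7
Longest matching prefix is /11 -> next hop CORE.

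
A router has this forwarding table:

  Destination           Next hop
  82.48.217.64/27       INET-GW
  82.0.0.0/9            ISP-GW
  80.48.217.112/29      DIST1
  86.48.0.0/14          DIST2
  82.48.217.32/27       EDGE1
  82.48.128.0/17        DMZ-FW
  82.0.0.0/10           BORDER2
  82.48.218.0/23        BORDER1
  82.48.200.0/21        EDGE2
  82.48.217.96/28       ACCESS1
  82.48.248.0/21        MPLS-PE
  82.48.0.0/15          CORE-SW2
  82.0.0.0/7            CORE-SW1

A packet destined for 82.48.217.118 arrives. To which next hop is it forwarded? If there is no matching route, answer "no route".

Routes whose prefix contains 82.48.217.118:
  82.0.0.0/7 (82.0.0.0 - 83.255.255.255) -> CORE-SW1
  82.0.0.0/9 (82.0.0.0 - 82.127.255.255) -> ISP-GW
  82.0.0.0/10 (82.0.0.0 - 82.63.255.255) -> BORDER2
  82.48.0.0/15 (82.48.0.0 - 82.49.255.255) -> CORE-SW2
  82.48.128.0/17 (82.48.128.0 - 82.48.255.255) -> DMZ-FW
More-specific entries that do NOT match:
  80.48.217.112/29 (80.48.217.112 - 80.48.217.119) does not contain 82.48.217.118
  82.48.217.96/28 (82.48.217.96 - 82.48.217.111) does not contain 82.48.217.118
  82.48.217.64/27 (82.48.217.64 - 82.48.217.95) does not contain 82.48.217.118
  82.48.217.32/27 (82.48.217.32 - 82.48.217.63) does not contain 82.48.217.118
  82.48.218.0/23 (82.48.218.0 - 82.48.219.255) does not contain 82.48.217.118
  82.48.200.0/21 (82.48.200.0 - 82.48.207.255) does not contain 82.48.217.118
  82.48.248.0/21 (82.48.248.0 - 82.48.255.255) does not contain 82.48.217.118
Longest matching prefix is /17 -> next hop DMZ-FW.

DMZ-FW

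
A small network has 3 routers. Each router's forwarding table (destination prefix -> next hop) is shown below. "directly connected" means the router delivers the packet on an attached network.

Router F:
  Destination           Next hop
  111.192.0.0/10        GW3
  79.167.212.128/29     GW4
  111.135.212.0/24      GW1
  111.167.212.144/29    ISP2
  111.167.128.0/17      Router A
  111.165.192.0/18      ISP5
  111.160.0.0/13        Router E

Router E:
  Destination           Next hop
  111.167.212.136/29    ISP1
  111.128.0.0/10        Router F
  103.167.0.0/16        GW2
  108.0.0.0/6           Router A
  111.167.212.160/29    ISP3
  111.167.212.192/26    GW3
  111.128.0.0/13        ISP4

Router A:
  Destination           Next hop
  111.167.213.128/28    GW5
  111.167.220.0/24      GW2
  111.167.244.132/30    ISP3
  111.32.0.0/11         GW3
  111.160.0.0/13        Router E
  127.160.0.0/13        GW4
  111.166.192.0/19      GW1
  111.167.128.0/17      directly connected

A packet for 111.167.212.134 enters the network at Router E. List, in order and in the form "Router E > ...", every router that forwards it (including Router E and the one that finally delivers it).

At Router E: longest match for 111.167.212.134 is 111.128.0.0/10 -> Router F
At Router F: longest match for 111.167.212.134 is 111.167.128.0/17 -> Router A
At Router A: longest match for 111.167.212.134 is 111.167.128.0/17 -> directly connected

Router E > Router F > Router A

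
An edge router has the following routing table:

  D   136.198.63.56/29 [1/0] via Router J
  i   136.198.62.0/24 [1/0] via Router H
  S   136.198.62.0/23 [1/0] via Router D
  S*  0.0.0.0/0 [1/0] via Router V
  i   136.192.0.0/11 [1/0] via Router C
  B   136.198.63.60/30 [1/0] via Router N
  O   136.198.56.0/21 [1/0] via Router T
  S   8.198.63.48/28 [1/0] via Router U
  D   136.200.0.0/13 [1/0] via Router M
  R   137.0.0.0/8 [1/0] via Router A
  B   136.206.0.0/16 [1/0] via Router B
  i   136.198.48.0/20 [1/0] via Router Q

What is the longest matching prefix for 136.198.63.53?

136.198.62.0/23

Entries matching 136.198.63.53:
  0.0.0.0/0 (default, matches everything)
  136.192.0.0/11 (136.192.0.0 - 136.223.255.255)
  136.198.48.0/20 (136.198.48.0 - 136.198.63.255)
  136.198.56.0/21 (136.198.56.0 - 136.198.63.255)
  136.198.62.0/23 (136.198.62.0 - 136.198.63.255)
Most specific is 136.198.62.0/23.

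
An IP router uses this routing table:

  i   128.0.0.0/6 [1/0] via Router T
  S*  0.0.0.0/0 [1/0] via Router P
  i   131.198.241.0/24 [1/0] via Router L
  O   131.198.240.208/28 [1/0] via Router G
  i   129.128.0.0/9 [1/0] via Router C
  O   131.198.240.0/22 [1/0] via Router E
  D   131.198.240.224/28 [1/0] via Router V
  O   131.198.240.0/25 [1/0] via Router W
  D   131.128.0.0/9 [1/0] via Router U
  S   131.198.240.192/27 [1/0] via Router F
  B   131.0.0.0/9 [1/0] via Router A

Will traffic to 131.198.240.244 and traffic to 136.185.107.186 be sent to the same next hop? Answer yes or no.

no

131.198.240.244: longest match 131.198.240.0/22 -> Router E
136.185.107.186: longest match 0.0.0.0/0 -> Router P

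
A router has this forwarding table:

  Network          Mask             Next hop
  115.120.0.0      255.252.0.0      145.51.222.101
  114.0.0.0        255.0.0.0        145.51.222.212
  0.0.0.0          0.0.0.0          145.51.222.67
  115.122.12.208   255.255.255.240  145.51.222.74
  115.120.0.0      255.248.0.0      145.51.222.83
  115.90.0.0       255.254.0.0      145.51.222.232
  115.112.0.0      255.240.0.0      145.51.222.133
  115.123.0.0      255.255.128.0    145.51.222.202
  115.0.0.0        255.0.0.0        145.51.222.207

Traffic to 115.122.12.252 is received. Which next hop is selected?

145.51.222.101

Routes whose prefix contains 115.122.12.252:
  0.0.0.0/0 (default, matches everything) -> 145.51.222.67
  115.0.0.0/8 (115.0.0.0 - 115.255.255.255) -> 145.51.222.207
  115.112.0.0/12 (115.112.0.0 - 115.127.255.255) -> 145.51.222.133
  115.120.0.0/13 (115.120.0.0 - 115.127.255.255) -> 145.51.222.83
  115.120.0.0/14 (115.120.0.0 - 115.123.255.255) -> 145.51.222.101
More-specific entries that do NOT match:
  115.122.12.208/28 (115.122.12.208 - 115.122.12.223) does not contain 115.122.12.252
  115.123.0.0/17 (115.123.0.0 - 115.123.127.255) does not contain 115.122.12.252
  115.90.0.0/15 (115.90.0.0 - 115.91.255.255) does not contain 115.122.12.252
Longest matching prefix is /14 -> next hop 145.51.222.101.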